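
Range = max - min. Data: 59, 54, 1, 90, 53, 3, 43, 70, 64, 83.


Max = 90, Min = 1
Range = 90 - 1 = 89

Range = 89


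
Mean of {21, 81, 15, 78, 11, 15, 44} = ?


Sum = 21 + 81 + 15 + 78 + 11 + 15 + 44 = 265
n = 7
Mean = 265/7 = 37.8571

Mean = 37.8571


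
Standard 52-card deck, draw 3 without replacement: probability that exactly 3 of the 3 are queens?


Hypergeometric: P(X=3) = C(4,3)·C(48,0) / C(52,3)
= 4 × 1 / 22100
= 4/22100 = 0.0002

P = 0.0002


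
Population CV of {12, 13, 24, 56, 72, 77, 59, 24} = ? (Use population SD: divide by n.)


Mean = 42.1250
SD = 24.9972
CV = (24.9972/42.1250)*100 = 59.3405%

CV = 59.3405%


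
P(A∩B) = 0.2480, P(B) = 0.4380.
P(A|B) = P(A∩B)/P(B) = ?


P(A|B) = 0.2480/0.4380 = 0.5662

P(A|B) = 0.5662


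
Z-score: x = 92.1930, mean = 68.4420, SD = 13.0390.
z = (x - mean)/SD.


z = (92.1930 - 68.4420)/13.0390
= 23.7510/13.0390
= 1.8215

z = 1.8215


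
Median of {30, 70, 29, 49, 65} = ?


Sorted: 29, 30, 49, 65, 70
n = 5 (odd)
Middle value = 49

Median = 49


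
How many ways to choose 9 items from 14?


C(14,9) = 14!/(9! × 5!)
= 87178291200/(362880 × 120)
= 2002

C(14,9) = 2002


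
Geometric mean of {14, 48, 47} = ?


Product = 14 × 48 × 47 = 31584
GM = 31584^(1/3) = 31.6098

GM = 31.6098


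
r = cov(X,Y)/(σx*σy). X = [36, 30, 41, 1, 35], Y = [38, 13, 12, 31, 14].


Mean X = 28.6000, Mean Y = 21.6000
SD X = 14.235168, SD Y = 10.781466
Cov = -63.560000
r = -63.560000/(14.235168*10.781466) = -0.4141

r = -0.4141


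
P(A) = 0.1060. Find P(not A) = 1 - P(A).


P(not A) = 1 - 0.1060 = 0.8940

P(not A) = 0.8940


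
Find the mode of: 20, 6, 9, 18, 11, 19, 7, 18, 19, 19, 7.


Frequencies: 6:1, 7:2, 9:1, 11:1, 18:2, 19:3, 20:1
Max frequency = 3
Mode = 19

Mode = 19


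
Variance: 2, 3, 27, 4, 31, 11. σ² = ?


Mean = 13.0000
Squared deviations: 121.0000, 100.0000, 196.0000, 81.0000, 324.0000, 4.0000
Sum = 826.0000
Variance = 826.0000/6 = 137.6667

Variance = 137.6667


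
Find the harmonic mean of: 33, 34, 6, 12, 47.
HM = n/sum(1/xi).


Sum of reciprocals = 1/33 + 1/34 + 1/6 + 1/12 + 1/47 = 0.330991
HM = 5/0.330991 = 15.1061

HM = 15.1061


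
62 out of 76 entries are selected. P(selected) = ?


P = 62/76 = 0.8158

P = 0.8158


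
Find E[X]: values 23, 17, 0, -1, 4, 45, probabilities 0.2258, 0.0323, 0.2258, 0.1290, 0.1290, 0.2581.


E[X] = 23*0.2258 + 17*0.0323 + 0*0.2258 - 1*0.1290 + 4*0.1290 + 45*0.2581
= 5.1934 + 0.5491 + 0 - 0.1290 + 0.5160 + 11.6145
= 17.7440

E[X] = 17.7440


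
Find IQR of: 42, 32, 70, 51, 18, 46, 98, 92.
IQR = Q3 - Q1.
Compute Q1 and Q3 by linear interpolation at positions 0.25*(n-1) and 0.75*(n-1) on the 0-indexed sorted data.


Sorted: 18, 32, 42, 46, 51, 70, 92, 98
Q1 (25th %ile) = 39.5000
Q3 (75th %ile) = 75.5000
IQR = 75.5000 - 39.5000 = 36.0000

IQR = 36.0000


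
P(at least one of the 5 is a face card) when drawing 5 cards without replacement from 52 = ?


P(at least one) = 1 - P(none)
P(none) = (40/52) × (39/51) × (38/50) × (37/49) × (36/48) = 0.253181
P(at least one) = 1 - 0.253181 = 0.7468

P = 0.7468


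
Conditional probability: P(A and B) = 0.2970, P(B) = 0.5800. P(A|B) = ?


P(A|B) = 0.2970/0.5800 = 0.5121

P(A|B) = 0.5121


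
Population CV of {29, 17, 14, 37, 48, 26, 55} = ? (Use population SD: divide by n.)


Mean = 32.2857
SD = 14.1594
CV = (14.1594/32.2857)*100 = 43.8567%

CV = 43.8567%


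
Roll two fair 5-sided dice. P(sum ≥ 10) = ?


Total outcomes = 5×5 = 25
Favorable (sum ≥ 10): 1
P = 1/25 = 0.0400

P = 0.0400


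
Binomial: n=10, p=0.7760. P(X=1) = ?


C(10,1) = 10
p^1 = 0.776000
(1-p)^9 = 1.419816e-06
P = 10 * 0.776000 * 1.419816e-06 = 1.1018e-05

P(X=1) = 1.1018e-05


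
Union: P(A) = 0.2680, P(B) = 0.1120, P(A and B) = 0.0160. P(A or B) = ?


P(A∪B) = 0.2680 + 0.1120 - 0.0160
= 0.3800 - 0.0160
= 0.3640

P(A∪B) = 0.3640


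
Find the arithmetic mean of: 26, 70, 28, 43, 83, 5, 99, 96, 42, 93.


Sum = 26 + 70 + 28 + 43 + 83 + 5 + 99 + 96 + 42 + 93 = 585
n = 10
Mean = 585/10 = 58.5000

Mean = 58.5000


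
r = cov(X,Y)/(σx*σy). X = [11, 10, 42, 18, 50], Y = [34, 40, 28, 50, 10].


Mean X = 26.2000, Mean Y = 32.4000
SD X = 16.593975, SD Y = 13.350655
Cov = -178.880000
r = -178.880000/(16.593975*13.350655) = -0.8074

r = -0.8074


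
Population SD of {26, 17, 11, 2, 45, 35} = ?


Mean = 22.6667
Variance = 209.5556
SD = sqrt(209.5556) = 14.4760

SD = 14.4760


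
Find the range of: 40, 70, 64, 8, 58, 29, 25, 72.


Max = 72, Min = 8
Range = 72 - 8 = 64

Range = 64


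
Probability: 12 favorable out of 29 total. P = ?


P = 12/29 = 0.4138

P = 0.4138


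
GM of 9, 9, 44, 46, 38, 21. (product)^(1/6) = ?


Product = 9 × 9 × 44 × 46 × 38 × 21 = 130827312
GM = 130827312^(1/6) = 22.5311

GM = 22.5311


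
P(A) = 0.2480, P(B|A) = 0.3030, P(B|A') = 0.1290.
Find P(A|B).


P(B) = P(B|A)*P(A) + P(B|A')*P(A')
= 0.3030*0.2480 + 0.1290*0.7520
= 0.075144 + 0.097008 = 0.172152
P(A|B) = 0.075144/0.172152 = 0.4365

P(A|B) = 0.4365


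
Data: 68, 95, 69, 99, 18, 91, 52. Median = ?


Sorted: 18, 52, 68, 69, 91, 95, 99
n = 7 (odd)
Middle value = 69

Median = 69


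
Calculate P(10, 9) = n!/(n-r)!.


P(10,9) = 10!/1!
= 3628800/1
= 3628800

P(10,9) = 3628800


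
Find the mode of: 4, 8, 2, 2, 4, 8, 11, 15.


Frequencies: 2:2, 4:2, 8:2, 11:1, 15:1
Max frequency = 2
Mode = 2, 4, 8

Mode = 2, 4, 8


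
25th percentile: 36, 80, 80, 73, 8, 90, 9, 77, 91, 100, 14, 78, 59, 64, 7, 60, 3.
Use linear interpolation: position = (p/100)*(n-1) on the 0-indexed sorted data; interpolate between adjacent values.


Sorted: 3, 7, 8, 9, 14, 36, 59, 60, 64, 73, 77, 78, 80, 80, 90, 91, 100
n = 17
Index = 25/100 * 16 = 4.0000
Lower = data[4] = 14, Upper = data[5] = 36
P25 = 14 + 0*(22) = 14.0000

P25 = 14.0000


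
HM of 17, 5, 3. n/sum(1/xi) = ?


Sum of reciprocals = 1/17 + 1/5 + 1/3 = 0.592157
HM = 3/0.592157 = 5.0662

HM = 5.0662


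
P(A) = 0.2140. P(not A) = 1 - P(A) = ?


P(not A) = 1 - 0.2140 = 0.7860

P(not A) = 0.7860


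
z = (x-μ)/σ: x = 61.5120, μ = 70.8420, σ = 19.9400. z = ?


z = (61.5120 - 70.8420)/19.9400
= -9.3300/19.9400
= -0.4679

z = -0.4679


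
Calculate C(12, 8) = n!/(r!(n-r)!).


C(12,8) = 12!/(8! × 4!)
= 479001600/(40320 × 24)
= 495

C(12,8) = 495


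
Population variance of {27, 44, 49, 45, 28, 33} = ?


Mean = 37.6667
Squared deviations: 113.7778, 40.1111, 128.4444, 53.7778, 93.4444, 21.7778
Sum = 451.3333
Variance = 451.3333/6 = 75.2222

Variance = 75.2222


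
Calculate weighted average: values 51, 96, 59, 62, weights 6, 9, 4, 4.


Numerator = 51*6 + 96*9 + 59*4 + 62*4 = 1654
Denominator = 6 + 9 + 4 + 4 = 23
WM = 1654/23 = 71.9130

WM = 71.9130


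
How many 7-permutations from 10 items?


P(10,7) = 10!/3!
= 3628800/6
= 604800

P(10,7) = 604800


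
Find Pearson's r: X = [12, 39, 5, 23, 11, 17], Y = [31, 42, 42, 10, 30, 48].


Mean X = 17.8333, Mean Y = 33.8333
SD X = 10.960789, SD Y = 12.415268
Cov = -4.027778
r = -4.027778/(10.960789*12.415268) = -0.0296

r = -0.0296


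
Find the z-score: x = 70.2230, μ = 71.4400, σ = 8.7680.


z = (70.2230 - 71.4400)/8.7680
= -1.2170/8.7680
= -0.1388

z = -0.1388


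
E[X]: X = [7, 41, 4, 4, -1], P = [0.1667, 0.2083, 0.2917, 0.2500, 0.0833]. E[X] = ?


E[X] = 7*0.1667 + 41*0.2083 + 4*0.2917 + 4*0.2500 - 1*0.0833
= 1.1669 + 8.5403 + 1.1668 + 1.0000 - 0.0833
= 11.7907

E[X] = 11.7907


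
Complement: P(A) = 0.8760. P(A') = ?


P(not A) = 1 - 0.8760 = 0.1240

P(not A) = 0.1240


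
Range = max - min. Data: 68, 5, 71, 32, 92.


Max = 92, Min = 5
Range = 92 - 5 = 87

Range = 87


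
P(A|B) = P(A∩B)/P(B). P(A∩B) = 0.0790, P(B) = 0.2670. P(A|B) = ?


P(A|B) = 0.0790/0.2670 = 0.2959

P(A|B) = 0.2959


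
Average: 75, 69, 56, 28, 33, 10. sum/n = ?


Sum = 75 + 69 + 56 + 28 + 33 + 10 = 271
n = 6
Mean = 271/6 = 45.1667

Mean = 45.1667


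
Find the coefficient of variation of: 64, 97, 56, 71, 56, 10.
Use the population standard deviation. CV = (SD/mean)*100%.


Mean = 59.0000
SD = 25.9230
CV = (25.9230/59.0000)*100 = 43.9372%

CV = 43.9372%


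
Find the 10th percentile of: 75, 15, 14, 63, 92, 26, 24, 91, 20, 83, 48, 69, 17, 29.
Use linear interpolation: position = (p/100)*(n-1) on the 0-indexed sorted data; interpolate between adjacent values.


Sorted: 14, 15, 17, 20, 24, 26, 29, 48, 63, 69, 75, 83, 91, 92
n = 14
Index = 10/100 * 13 = 1.3000
Lower = data[1] = 15, Upper = data[2] = 17
P10 = 15 + 0.3000*(2) = 15.6000

P10 = 15.6000


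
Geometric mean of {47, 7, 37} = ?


Product = 47 × 7 × 37 = 12173
GM = 12173^(1/3) = 23.0038

GM = 23.0038


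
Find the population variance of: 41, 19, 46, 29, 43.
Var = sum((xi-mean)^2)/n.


Mean = 35.6000
Squared deviations: 29.1600, 275.5600, 108.1600, 43.5600, 54.7600
Sum = 511.2000
Variance = 511.2000/5 = 102.2400

Variance = 102.2400


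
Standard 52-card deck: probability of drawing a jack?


4 jacks in 52 cards
P = 4/52 = 0.0769

P = 0.0769


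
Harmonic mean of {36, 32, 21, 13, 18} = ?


Sum of reciprocals = 1/36 + 1/32 + 1/21 + 1/13 + 1/18 = 0.239125
HM = 5/0.239125 = 20.9095

HM = 20.9095


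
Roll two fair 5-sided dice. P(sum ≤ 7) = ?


Total outcomes = 5×5 = 25
Favorable (sum ≤ 7): 19
P = 19/25 = 0.7600

P = 0.7600


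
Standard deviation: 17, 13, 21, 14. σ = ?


Mean = 16.2500
Variance = 9.6875
SD = sqrt(9.6875) = 3.1125

SD = 3.1125


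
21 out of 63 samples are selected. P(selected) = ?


P = 21/63 = 0.3333

P = 0.3333


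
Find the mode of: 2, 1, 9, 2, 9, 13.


Frequencies: 1:1, 2:2, 9:2, 13:1
Max frequency = 2
Mode = 2, 9

Mode = 2, 9


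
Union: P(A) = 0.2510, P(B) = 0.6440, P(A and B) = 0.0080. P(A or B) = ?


P(A∪B) = 0.2510 + 0.6440 - 0.0080
= 0.8950 - 0.0080
= 0.8870

P(A∪B) = 0.8870


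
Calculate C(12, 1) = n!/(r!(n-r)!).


C(12,1) = 12!/(1! × 11!)
= 479001600/(1 × 39916800)
= 12

C(12,1) = 12


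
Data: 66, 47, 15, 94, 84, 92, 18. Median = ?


Sorted: 15, 18, 47, 66, 84, 92, 94
n = 7 (odd)
Middle value = 66

Median = 66


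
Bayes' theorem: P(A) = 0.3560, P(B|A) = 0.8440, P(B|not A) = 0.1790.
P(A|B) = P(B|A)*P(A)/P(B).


P(B) = P(B|A)*P(A) + P(B|A')*P(A')
= 0.8440*0.3560 + 0.1790*0.6440
= 0.300464 + 0.115276 = 0.415740
P(A|B) = 0.300464/0.415740 = 0.7227

P(A|B) = 0.7227


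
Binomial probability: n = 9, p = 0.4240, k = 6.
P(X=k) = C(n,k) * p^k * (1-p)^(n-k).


C(9,6) = 84
p^6 = 0.005810
(1-p)^3 = 0.191103
P = 84 * 0.005810 * 0.191103 = 0.0933

P(X=6) = 0.0933


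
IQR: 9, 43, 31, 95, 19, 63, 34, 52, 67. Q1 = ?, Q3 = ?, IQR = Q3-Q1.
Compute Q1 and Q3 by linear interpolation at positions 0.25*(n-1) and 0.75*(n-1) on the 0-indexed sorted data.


Sorted: 9, 19, 31, 34, 43, 52, 63, 67, 95
Q1 (25th %ile) = 31.0000
Q3 (75th %ile) = 63.0000
IQR = 63.0000 - 31.0000 = 32.0000

IQR = 32.0000


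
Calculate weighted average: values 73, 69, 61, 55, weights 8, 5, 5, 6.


Numerator = 73*8 + 69*5 + 61*5 + 55*6 = 1564
Denominator = 8 + 5 + 5 + 6 = 24
WM = 1564/24 = 65.1667

WM = 65.1667


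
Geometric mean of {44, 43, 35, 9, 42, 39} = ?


Product = 44 × 43 × 35 × 9 × 42 × 39 = 976215240
GM = 976215240^(1/6) = 31.4962

GM = 31.4962


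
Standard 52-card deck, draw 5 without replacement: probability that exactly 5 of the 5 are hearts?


Hypergeometric: P(X=5) = C(13,5)·C(39,0) / C(52,5)
= 1287 × 1 / 2598960
= 1287/2598960 = 0.0005

P = 0.0005


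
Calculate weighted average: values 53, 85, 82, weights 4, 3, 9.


Numerator = 53*4 + 85*3 + 82*9 = 1205
Denominator = 4 + 3 + 9 = 16
WM = 1205/16 = 75.3125

WM = 75.3125


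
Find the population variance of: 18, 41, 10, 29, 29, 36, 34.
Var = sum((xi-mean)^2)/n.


Mean = 28.1429
Squared deviations: 102.8776, 165.3061, 329.1633, 0.7347, 0.7347, 61.7347, 34.3061
Sum = 694.8571
Variance = 694.8571/7 = 99.2653

Variance = 99.2653


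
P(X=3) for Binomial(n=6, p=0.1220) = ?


C(6,3) = 20
p^3 = 0.001816
(1-p)^3 = 0.676836
P = 20 * 0.001816 * 0.676836 = 0.0246

P(X=3) = 0.0246


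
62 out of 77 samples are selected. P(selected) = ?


P = 62/77 = 0.8052

P = 0.8052


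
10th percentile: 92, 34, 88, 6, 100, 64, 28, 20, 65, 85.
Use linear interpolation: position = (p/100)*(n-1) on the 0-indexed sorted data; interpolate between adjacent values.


Sorted: 6, 20, 28, 34, 64, 65, 85, 88, 92, 100
n = 10
Index = 10/100 * 9 = 0.9000
Lower = data[0] = 6, Upper = data[1] = 20
P10 = 6 + 0.9000*(14) = 18.6000

P10 = 18.6000


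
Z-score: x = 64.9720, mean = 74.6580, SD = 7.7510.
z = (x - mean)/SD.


z = (64.9720 - 74.6580)/7.7510
= -9.6860/7.7510
= -1.2496

z = -1.2496


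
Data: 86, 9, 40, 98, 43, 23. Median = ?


Sorted: 9, 23, 40, 43, 86, 98
n = 6 (even)
Middle values: 40 and 43
Median = (40+43)/2 = 41.5000

Median = 41.5000


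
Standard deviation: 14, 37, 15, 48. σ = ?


Mean = 28.5000
Variance = 211.2500
SD = sqrt(211.2500) = 14.5344

SD = 14.5344


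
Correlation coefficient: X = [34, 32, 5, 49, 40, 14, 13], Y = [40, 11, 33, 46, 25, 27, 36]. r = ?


Mean X = 26.7143, Mean Y = 31.1429
SD X = 15.002041, SD Y = 10.602272
Cov = 21.897959
r = 21.897959/(15.002041*10.602272) = 0.1377

r = 0.1377


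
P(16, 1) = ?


P(16,1) = 16!/15!
= 20922789888000/1307674368000
= 16

P(16,1) = 16


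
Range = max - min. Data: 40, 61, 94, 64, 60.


Max = 94, Min = 40
Range = 94 - 40 = 54

Range = 54


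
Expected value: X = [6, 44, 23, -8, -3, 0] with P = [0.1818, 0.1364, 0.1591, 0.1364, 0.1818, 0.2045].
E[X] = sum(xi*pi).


E[X] = 6*0.1818 + 44*0.1364 + 23*0.1591 - 8*0.1364 - 3*0.1818 + 0*0.2045
= 1.0908 + 6.0016 + 3.6593 - 1.0912 - 0.5454 + 0
= 9.1151

E[X] = 9.1151


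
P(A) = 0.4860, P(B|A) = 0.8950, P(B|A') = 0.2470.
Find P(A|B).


P(B) = P(B|A)*P(A) + P(B|A')*P(A')
= 0.8950*0.4860 + 0.2470*0.5140
= 0.434970 + 0.126958 = 0.561928
P(A|B) = 0.434970/0.561928 = 0.7741

P(A|B) = 0.7741


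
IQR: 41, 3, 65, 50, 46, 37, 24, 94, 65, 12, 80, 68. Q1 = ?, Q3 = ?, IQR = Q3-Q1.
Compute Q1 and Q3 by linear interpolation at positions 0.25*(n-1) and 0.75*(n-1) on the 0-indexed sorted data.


Sorted: 3, 12, 24, 37, 41, 46, 50, 65, 65, 68, 80, 94
Q1 (25th %ile) = 33.7500
Q3 (75th %ile) = 65.7500
IQR = 65.7500 - 33.7500 = 32.0000

IQR = 32.0000


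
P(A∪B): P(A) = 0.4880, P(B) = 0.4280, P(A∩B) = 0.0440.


P(A∪B) = 0.4880 + 0.4280 - 0.0440
= 0.9160 - 0.0440
= 0.8720

P(A∪B) = 0.8720


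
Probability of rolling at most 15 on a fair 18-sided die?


Favorable outcomes (roll ≤ 15): 15
Total outcomes = 18
P = 15/18 = 0.8333

P = 0.8333


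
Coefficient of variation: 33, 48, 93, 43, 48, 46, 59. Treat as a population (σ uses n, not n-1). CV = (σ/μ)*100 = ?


Mean = 52.8571
SD = 17.8680
CV = (17.8680/52.8571)*100 = 33.8043%

CV = 33.8043%


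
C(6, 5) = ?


C(6,5) = 6!/(5! × 1!)
= 720/(120 × 1)
= 6

C(6,5) = 6


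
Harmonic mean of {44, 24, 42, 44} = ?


Sum of reciprocals = 1/44 + 1/24 + 1/42 + 1/44 = 0.110931
HM = 4/0.110931 = 36.0585

HM = 36.0585


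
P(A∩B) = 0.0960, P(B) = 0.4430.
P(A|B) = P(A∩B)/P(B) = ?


P(A|B) = 0.0960/0.4430 = 0.2167

P(A|B) = 0.2167


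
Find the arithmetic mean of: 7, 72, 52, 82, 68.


Sum = 7 + 72 + 52 + 82 + 68 = 281
n = 5
Mean = 281/5 = 56.2000

Mean = 56.2000


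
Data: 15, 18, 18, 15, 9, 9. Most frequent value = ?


Frequencies: 9:2, 15:2, 18:2
Max frequency = 2
Mode = 9, 15, 18

Mode = 9, 15, 18


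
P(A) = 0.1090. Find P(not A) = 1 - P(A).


P(not A) = 1 - 0.1090 = 0.8910

P(not A) = 0.8910


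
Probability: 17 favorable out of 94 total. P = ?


P = 17/94 = 0.1809

P = 0.1809


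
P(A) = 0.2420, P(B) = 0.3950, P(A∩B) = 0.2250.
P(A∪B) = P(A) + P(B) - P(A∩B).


P(A∪B) = 0.2420 + 0.3950 - 0.2250
= 0.6370 - 0.2250
= 0.4120

P(A∪B) = 0.4120


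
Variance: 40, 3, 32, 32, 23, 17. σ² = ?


Mean = 24.5000
Squared deviations: 240.2500, 462.2500, 56.2500, 56.2500, 2.2500, 56.2500
Sum = 873.5000
Variance = 873.5000/6 = 145.5833

Variance = 145.5833


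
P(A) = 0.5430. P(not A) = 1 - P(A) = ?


P(not A) = 1 - 0.5430 = 0.4570

P(not A) = 0.4570


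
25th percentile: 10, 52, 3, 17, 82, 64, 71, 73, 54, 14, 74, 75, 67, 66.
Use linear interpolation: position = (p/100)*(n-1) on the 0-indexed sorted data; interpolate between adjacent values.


Sorted: 3, 10, 14, 17, 52, 54, 64, 66, 67, 71, 73, 74, 75, 82
n = 14
Index = 25/100 * 13 = 3.2500
Lower = data[3] = 17, Upper = data[4] = 52
P25 = 17 + 0.2500*(35) = 25.7500

P25 = 25.7500


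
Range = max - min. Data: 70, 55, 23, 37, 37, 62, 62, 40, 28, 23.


Max = 70, Min = 23
Range = 70 - 23 = 47

Range = 47


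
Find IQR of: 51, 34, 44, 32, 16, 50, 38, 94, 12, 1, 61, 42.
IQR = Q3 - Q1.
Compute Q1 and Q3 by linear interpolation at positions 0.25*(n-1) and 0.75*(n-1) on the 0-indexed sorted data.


Sorted: 1, 12, 16, 32, 34, 38, 42, 44, 50, 51, 61, 94
Q1 (25th %ile) = 28.0000
Q3 (75th %ile) = 50.2500
IQR = 50.2500 - 28.0000 = 22.2500

IQR = 22.2500


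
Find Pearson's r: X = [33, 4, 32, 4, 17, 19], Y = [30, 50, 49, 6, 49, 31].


Mean X = 18.1667, Mean Y = 35.8333
SD X = 11.653564, SD Y = 15.784134
Cov = 49.694444
r = 49.694444/(11.653564*15.784134) = 0.2702

r = 0.2702


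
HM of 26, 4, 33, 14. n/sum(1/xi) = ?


Sum of reciprocals = 1/26 + 1/4 + 1/33 + 1/14 = 0.390193
HM = 4/0.390193 = 10.2513

HM = 10.2513


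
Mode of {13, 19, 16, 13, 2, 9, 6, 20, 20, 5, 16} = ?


Frequencies: 2:1, 5:1, 6:1, 9:1, 13:2, 16:2, 19:1, 20:2
Max frequency = 2
Mode = 13, 16, 20

Mode = 13, 16, 20


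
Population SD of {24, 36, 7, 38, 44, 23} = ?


Mean = 28.6667
Variance = 149.8889
SD = sqrt(149.8889) = 12.2429

SD = 12.2429


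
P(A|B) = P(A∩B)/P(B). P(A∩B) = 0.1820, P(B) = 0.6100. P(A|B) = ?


P(A|B) = 0.1820/0.6100 = 0.2984

P(A|B) = 0.2984


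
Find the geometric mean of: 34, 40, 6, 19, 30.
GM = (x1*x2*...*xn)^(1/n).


Product = 34 × 40 × 6 × 19 × 30 = 4651200
GM = 4651200^(1/5) = 21.5533

GM = 21.5533


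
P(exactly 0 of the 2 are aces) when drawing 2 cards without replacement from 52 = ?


Hypergeometric: P(X=0) = C(4,0)·C(48,2) / C(52,2)
= 1 × 1128 / 1326
= 1128/1326 = 0.8507

P = 0.8507


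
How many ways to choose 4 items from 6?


C(6,4) = 6!/(4! × 2!)
= 720/(24 × 2)
= 15

C(6,4) = 15


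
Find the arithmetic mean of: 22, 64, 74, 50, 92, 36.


Sum = 22 + 64 + 74 + 50 + 92 + 36 = 338
n = 6
Mean = 338/6 = 56.3333

Mean = 56.3333


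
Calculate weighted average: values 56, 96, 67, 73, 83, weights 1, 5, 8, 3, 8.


Numerator = 56*1 + 96*5 + 67*8 + 73*3 + 83*8 = 1955
Denominator = 1 + 5 + 8 + 3 + 8 = 25
WM = 1955/25 = 78.2000

WM = 78.2000


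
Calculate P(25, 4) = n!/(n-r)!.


P(25,4) = 25!/21!
= 15511210043330985984000000/51090942171709440000
= 303600

P(25,4) = 303600


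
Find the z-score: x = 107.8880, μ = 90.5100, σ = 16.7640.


z = (107.8880 - 90.5100)/16.7640
= 17.3780/16.7640
= 1.0366

z = 1.0366


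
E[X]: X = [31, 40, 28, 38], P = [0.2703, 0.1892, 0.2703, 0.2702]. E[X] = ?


E[X] = 31*0.2703 + 40*0.1892 + 28*0.2703 + 38*0.2702
= 8.3793 + 7.5680 + 7.5684 + 10.2676
= 33.7833

E[X] = 33.7833


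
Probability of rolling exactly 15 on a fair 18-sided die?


Favorable outcomes (roll = 15): 1
Total outcomes = 18
P = 1/18 = 0.0556

P = 0.0556


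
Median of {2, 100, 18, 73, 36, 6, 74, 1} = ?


Sorted: 1, 2, 6, 18, 36, 73, 74, 100
n = 8 (even)
Middle values: 18 and 36
Median = (18+36)/2 = 27.0000

Median = 27.0000


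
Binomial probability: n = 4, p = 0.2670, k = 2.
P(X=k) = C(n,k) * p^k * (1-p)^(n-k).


C(4,2) = 6
p^2 = 0.071289
(1-p)^2 = 0.537289
P = 6 * 0.071289 * 0.537289 = 0.2298

P(X=2) = 0.2298


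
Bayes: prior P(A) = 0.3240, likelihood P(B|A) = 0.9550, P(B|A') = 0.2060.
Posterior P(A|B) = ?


P(B) = P(B|A)*P(A) + P(B|A')*P(A')
= 0.9550*0.3240 + 0.2060*0.6760
= 0.309420 + 0.139256 = 0.448676
P(A|B) = 0.309420/0.448676 = 0.6896

P(A|B) = 0.6896


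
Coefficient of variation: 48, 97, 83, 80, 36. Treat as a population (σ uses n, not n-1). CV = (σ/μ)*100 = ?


Mean = 68.8000
SD = 22.9382
CV = (22.9382/68.8000)*100 = 33.3404%

CV = 33.3404%


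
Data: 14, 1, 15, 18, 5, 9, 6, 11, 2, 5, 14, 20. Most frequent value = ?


Frequencies: 1:1, 2:1, 5:2, 6:1, 9:1, 11:1, 14:2, 15:1, 18:1, 20:1
Max frequency = 2
Mode = 5, 14

Mode = 5, 14


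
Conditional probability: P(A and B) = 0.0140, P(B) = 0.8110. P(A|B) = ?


P(A|B) = 0.0140/0.8110 = 0.0173

P(A|B) = 0.0173


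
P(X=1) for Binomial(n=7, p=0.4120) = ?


C(7,1) = 7
p^1 = 0.412000
(1-p)^6 = 0.041330
P = 7 * 0.412000 * 0.041330 = 0.1192

P(X=1) = 0.1192


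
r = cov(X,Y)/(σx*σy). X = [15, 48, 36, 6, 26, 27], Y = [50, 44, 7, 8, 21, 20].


Mean X = 26.3333, Mean Y = 25.0000
SD X = 13.572849, SD Y = 16.532796
Cov = 49.666667
r = 49.666667/(13.572849*16.532796) = 0.2213

r = 0.2213


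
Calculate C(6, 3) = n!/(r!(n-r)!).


C(6,3) = 6!/(3! × 3!)
= 720/(6 × 6)
= 20

C(6,3) = 20


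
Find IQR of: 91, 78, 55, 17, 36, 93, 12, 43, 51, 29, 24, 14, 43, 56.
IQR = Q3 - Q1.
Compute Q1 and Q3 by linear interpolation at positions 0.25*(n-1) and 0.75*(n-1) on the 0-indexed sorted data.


Sorted: 12, 14, 17, 24, 29, 36, 43, 43, 51, 55, 56, 78, 91, 93
Q1 (25th %ile) = 25.2500
Q3 (75th %ile) = 55.7500
IQR = 55.7500 - 25.2500 = 30.5000

IQR = 30.5000


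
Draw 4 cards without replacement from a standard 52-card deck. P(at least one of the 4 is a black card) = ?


P(at least one) = 1 - P(none)
P(none) = (26/52) × (25/51) × (24/50) × (23/49) = 0.055222
P(at least one) = 1 - 0.055222 = 0.9448

P = 0.9448


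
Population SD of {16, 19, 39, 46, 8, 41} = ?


Mean = 28.1667
Variance = 206.4722
SD = sqrt(206.4722) = 14.3691

SD = 14.3691


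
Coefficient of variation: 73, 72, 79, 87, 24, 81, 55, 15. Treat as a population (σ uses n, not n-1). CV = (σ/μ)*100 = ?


Mean = 60.7500
SD = 25.4595
CV = (25.4595/60.7500)*100 = 41.9087%

CV = 41.9087%


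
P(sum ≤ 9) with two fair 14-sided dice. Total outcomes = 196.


Total outcomes = 14×14 = 196
Favorable (sum ≤ 9): 36
P = 36/196 = 0.1837

P = 0.1837


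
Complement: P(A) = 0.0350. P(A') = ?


P(not A) = 1 - 0.0350 = 0.9650

P(not A) = 0.9650


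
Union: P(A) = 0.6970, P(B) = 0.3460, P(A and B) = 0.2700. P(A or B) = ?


P(A∪B) = 0.6970 + 0.3460 - 0.2700
= 1.0430 - 0.2700
= 0.7730

P(A∪B) = 0.7730


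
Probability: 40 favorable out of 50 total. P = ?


P = 40/50 = 0.8000

P = 0.8000


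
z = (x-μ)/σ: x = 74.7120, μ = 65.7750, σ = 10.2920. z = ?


z = (74.7120 - 65.7750)/10.2920
= 8.9370/10.2920
= 0.8683

z = 0.8683


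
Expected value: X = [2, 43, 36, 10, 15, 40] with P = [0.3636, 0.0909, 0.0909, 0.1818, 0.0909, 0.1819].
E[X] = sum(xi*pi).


E[X] = 2*0.3636 + 43*0.0909 + 36*0.0909 + 10*0.1818 + 15*0.0909 + 40*0.1819
= 0.7272 + 3.9087 + 3.2724 + 1.8180 + 1.3635 + 7.2760
= 18.3658

E[X] = 18.3658


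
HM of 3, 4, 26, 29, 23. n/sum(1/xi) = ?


Sum of reciprocals = 1/3 + 1/4 + 1/26 + 1/29 + 1/23 = 0.699756
HM = 5/0.699756 = 7.1453

HM = 7.1453


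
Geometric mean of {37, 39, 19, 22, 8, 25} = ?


Product = 37 × 39 × 19 × 22 × 8 × 25 = 120634800
GM = 120634800^(1/6) = 22.2286

GM = 22.2286


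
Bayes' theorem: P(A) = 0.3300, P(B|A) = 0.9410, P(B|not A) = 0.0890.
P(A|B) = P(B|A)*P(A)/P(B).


P(B) = P(B|A)*P(A) + P(B|A')*P(A')
= 0.9410*0.3300 + 0.0890*0.6700
= 0.310530 + 0.059630 = 0.370160
P(A|B) = 0.310530/0.370160 = 0.8389

P(A|B) = 0.8389


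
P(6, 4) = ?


P(6,4) = 6!/2!
= 720/2
= 360

P(6,4) = 360


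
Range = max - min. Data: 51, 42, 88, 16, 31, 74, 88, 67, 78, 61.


Max = 88, Min = 16
Range = 88 - 16 = 72

Range = 72


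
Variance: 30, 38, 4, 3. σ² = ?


Mean = 18.7500
Squared deviations: 126.5625, 370.5625, 217.5625, 248.0625
Sum = 962.7500
Variance = 962.7500/4 = 240.6875

Variance = 240.6875


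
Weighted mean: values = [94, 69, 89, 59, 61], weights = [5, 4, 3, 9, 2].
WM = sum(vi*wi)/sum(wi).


Numerator = 94*5 + 69*4 + 89*3 + 59*9 + 61*2 = 1666
Denominator = 5 + 4 + 3 + 9 + 2 = 23
WM = 1666/23 = 72.4348

WM = 72.4348


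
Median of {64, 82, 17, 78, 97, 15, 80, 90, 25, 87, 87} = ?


Sorted: 15, 17, 25, 64, 78, 80, 82, 87, 87, 90, 97
n = 11 (odd)
Middle value = 80

Median = 80


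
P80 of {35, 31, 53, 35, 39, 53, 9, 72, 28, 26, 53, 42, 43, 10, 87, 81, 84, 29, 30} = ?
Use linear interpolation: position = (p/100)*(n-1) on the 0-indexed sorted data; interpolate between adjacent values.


Sorted: 9, 10, 26, 28, 29, 30, 31, 35, 35, 39, 42, 43, 53, 53, 53, 72, 81, 84, 87
n = 19
Index = 80/100 * 18 = 14.4000
Lower = data[14] = 53, Upper = data[15] = 72
P80 = 53 + 0.4000*(19) = 60.6000

P80 = 60.6000


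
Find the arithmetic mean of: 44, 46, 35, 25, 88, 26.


Sum = 44 + 46 + 35 + 25 + 88 + 26 = 264
n = 6
Mean = 264/6 = 44.0000

Mean = 44.0000


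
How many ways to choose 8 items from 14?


C(14,8) = 14!/(8! × 6!)
= 87178291200/(40320 × 720)
= 3003

C(14,8) = 3003


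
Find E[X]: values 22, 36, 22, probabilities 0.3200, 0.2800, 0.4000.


E[X] = 22*0.3200 + 36*0.2800 + 22*0.4000
= 7.0400 + 10.0800 + 8.8000
= 25.9200

E[X] = 25.9200


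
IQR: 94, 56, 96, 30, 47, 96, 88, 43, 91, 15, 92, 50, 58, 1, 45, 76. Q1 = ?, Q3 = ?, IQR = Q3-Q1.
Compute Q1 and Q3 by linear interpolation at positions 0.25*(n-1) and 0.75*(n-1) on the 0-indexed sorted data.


Sorted: 1, 15, 30, 43, 45, 47, 50, 56, 58, 76, 88, 91, 92, 94, 96, 96
Q1 (25th %ile) = 44.5000
Q3 (75th %ile) = 91.2500
IQR = 91.2500 - 44.5000 = 46.7500

IQR = 46.7500


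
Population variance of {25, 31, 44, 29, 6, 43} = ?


Mean = 29.6667
Squared deviations: 21.7778, 1.7778, 205.4444, 0.4444, 560.1111, 177.7778
Sum = 967.3333
Variance = 967.3333/6 = 161.2222

Variance = 161.2222


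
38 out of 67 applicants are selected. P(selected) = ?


P = 38/67 = 0.5672

P = 0.5672


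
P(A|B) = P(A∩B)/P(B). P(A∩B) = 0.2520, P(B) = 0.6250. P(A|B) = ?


P(A|B) = 0.2520/0.6250 = 0.4032

P(A|B) = 0.4032


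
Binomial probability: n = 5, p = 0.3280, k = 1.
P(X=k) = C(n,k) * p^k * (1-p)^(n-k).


C(5,1) = 5
p^1 = 0.328000
(1-p)^4 = 0.203928
P = 5 * 0.328000 * 0.203928 = 0.3344

P(X=1) = 0.3344


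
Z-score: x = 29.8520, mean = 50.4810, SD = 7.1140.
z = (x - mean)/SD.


z = (29.8520 - 50.4810)/7.1140
= -20.6290/7.1140
= -2.8998

z = -2.8998


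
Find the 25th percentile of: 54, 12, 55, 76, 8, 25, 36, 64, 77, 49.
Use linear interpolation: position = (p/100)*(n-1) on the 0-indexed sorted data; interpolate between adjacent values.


Sorted: 8, 12, 25, 36, 49, 54, 55, 64, 76, 77
n = 10
Index = 25/100 * 9 = 2.2500
Lower = data[2] = 25, Upper = data[3] = 36
P25 = 25 + 0.2500*(11) = 27.7500

P25 = 27.7500


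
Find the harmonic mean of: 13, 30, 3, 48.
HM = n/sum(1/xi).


Sum of reciprocals = 1/13 + 1/30 + 1/3 + 1/48 = 0.464423
HM = 4/0.464423 = 8.6128

HM = 8.6128


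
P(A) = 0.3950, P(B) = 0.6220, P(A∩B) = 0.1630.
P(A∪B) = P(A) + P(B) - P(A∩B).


P(A∪B) = 0.3950 + 0.6220 - 0.1630
= 1.0170 - 0.1630
= 0.8540

P(A∪B) = 0.8540


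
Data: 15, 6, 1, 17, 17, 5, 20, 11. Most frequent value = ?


Frequencies: 1:1, 5:1, 6:1, 11:1, 15:1, 17:2, 20:1
Max frequency = 2
Mode = 17

Mode = 17


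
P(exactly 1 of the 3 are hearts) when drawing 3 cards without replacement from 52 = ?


Hypergeometric: P(X=1) = C(13,1)·C(39,2) / C(52,3)
= 13 × 741 / 22100
= 9633/22100 = 0.4359

P = 0.4359


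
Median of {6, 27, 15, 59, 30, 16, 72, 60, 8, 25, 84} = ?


Sorted: 6, 8, 15, 16, 25, 27, 30, 59, 60, 72, 84
n = 11 (odd)
Middle value = 27

Median = 27


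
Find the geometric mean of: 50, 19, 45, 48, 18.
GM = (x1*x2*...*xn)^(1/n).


Product = 50 × 19 × 45 × 48 × 18 = 36936000
GM = 36936000^(1/5) = 32.6205

GM = 32.6205


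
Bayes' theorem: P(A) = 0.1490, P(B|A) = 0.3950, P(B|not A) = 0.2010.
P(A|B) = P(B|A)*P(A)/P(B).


P(B) = P(B|A)*P(A) + P(B|A')*P(A')
= 0.3950*0.1490 + 0.2010*0.8510
= 0.058855 + 0.171051 = 0.229906
P(A|B) = 0.058855/0.229906 = 0.2560

P(A|B) = 0.2560


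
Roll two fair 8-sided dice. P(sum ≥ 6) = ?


Total outcomes = 8×8 = 64
Favorable (sum ≥ 6): 54
P = 54/64 = 0.8438

P = 0.8438


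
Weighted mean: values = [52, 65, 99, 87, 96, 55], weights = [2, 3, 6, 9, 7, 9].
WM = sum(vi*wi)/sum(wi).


Numerator = 52*2 + 65*3 + 99*6 + 87*9 + 96*7 + 55*9 = 2843
Denominator = 2 + 3 + 6 + 9 + 7 + 9 = 36
WM = 2843/36 = 78.9722

WM = 78.9722


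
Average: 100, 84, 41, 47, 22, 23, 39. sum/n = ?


Sum = 100 + 84 + 41 + 47 + 22 + 23 + 39 = 356
n = 7
Mean = 356/7 = 50.8571

Mean = 50.8571


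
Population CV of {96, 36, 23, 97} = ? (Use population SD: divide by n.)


Mean = 63.0000
SD = 33.8157
CV = (33.8157/63.0000)*100 = 53.6757%

CV = 53.6757%


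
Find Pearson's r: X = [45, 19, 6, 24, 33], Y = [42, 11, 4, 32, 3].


Mean X = 25.4000, Mean Y = 18.4000
SD X = 13.124024, SD Y = 15.755634
Cov = 130.640000
r = 130.640000/(13.124024*15.755634) = 0.6318

r = 0.6318


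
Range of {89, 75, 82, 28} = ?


Max = 89, Min = 28
Range = 89 - 28 = 61

Range = 61


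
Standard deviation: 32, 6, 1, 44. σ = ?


Mean = 20.7500
Variance = 318.6875
SD = sqrt(318.6875) = 17.8518

SD = 17.8518


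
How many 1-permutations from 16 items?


P(16,1) = 16!/15!
= 20922789888000/1307674368000
= 16

P(16,1) = 16


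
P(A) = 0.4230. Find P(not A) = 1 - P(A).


P(not A) = 1 - 0.4230 = 0.5770

P(not A) = 0.5770


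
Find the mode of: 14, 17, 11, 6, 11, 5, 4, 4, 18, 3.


Frequencies: 3:1, 4:2, 5:1, 6:1, 11:2, 14:1, 17:1, 18:1
Max frequency = 2
Mode = 4, 11

Mode = 4, 11


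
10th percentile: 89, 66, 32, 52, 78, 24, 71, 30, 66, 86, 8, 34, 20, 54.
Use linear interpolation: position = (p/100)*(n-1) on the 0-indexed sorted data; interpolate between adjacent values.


Sorted: 8, 20, 24, 30, 32, 34, 52, 54, 66, 66, 71, 78, 86, 89
n = 14
Index = 10/100 * 13 = 1.3000
Lower = data[1] = 20, Upper = data[2] = 24
P10 = 20 + 0.3000*(4) = 21.2000

P10 = 21.2000


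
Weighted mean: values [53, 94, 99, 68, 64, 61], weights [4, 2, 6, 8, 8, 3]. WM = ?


Numerator = 53*4 + 94*2 + 99*6 + 68*8 + 64*8 + 61*3 = 2233
Denominator = 4 + 2 + 6 + 8 + 8 + 3 = 31
WM = 2233/31 = 72.0323

WM = 72.0323


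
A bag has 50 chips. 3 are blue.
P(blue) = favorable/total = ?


P = 3/50 = 0.0600

P = 0.0600


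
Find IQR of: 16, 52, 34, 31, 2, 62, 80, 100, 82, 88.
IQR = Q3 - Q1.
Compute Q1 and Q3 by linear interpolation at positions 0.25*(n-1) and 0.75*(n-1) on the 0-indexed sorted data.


Sorted: 2, 16, 31, 34, 52, 62, 80, 82, 88, 100
Q1 (25th %ile) = 31.7500
Q3 (75th %ile) = 81.5000
IQR = 81.5000 - 31.7500 = 49.7500

IQR = 49.7500


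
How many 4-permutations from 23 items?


P(23,4) = 23!/19!
= 25852016738884976640000/121645100408832000
= 212520

P(23,4) = 212520


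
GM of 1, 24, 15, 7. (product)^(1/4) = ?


Product = 1 × 24 × 15 × 7 = 2520
GM = 2520^(1/4) = 7.0852

GM = 7.0852


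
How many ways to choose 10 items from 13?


C(13,10) = 13!/(10! × 3!)
= 6227020800/(3628800 × 6)
= 286

C(13,10) = 286


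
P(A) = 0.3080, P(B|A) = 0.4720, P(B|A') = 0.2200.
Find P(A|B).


P(B) = P(B|A)*P(A) + P(B|A')*P(A')
= 0.4720*0.3080 + 0.2200*0.6920
= 0.145376 + 0.152240 = 0.297616
P(A|B) = 0.145376/0.297616 = 0.4885

P(A|B) = 0.4885


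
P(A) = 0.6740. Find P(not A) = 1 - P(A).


P(not A) = 1 - 0.6740 = 0.3260

P(not A) = 0.3260


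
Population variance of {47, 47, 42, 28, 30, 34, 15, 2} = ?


Mean = 30.6250
Squared deviations: 268.1406, 268.1406, 129.3906, 6.8906, 0.3906, 11.3906, 244.1406, 819.3906
Sum = 1747.8750
Variance = 1747.8750/8 = 218.4844

Variance = 218.4844


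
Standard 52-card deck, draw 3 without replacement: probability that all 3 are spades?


P(all spades) = (13/52) × (12/51) × (11/50)
= 0.0129

P = 0.0129


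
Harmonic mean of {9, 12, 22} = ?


Sum of reciprocals = 1/9 + 1/12 + 1/22 = 0.239899
HM = 3/0.239899 = 12.5053

HM = 12.5053


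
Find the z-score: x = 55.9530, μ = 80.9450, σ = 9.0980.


z = (55.9530 - 80.9450)/9.0980
= -24.9920/9.0980
= -2.7470

z = -2.7470


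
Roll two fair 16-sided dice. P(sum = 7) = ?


Total outcomes = 16×16 = 256
Favorable (sum = 7): 6
P = 6/256 = 0.0234

P = 0.0234


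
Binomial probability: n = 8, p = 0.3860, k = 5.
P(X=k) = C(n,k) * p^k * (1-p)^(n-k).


C(8,5) = 56
p^5 = 0.008569
(1-p)^3 = 0.231476
P = 56 * 0.008569 * 0.231476 = 0.1111

P(X=5) = 0.1111


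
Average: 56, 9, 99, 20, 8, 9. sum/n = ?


Sum = 56 + 9 + 99 + 20 + 8 + 9 = 201
n = 6
Mean = 201/6 = 33.5000

Mean = 33.5000


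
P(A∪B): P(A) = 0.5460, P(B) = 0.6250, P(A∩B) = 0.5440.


P(A∪B) = 0.5460 + 0.6250 - 0.5440
= 1.1710 - 0.5440
= 0.6270

P(A∪B) = 0.6270


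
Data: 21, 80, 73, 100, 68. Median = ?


Sorted: 21, 68, 73, 80, 100
n = 5 (odd)
Middle value = 73

Median = 73


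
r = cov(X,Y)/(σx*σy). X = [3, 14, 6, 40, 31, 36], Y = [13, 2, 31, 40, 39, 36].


Mean X = 21.6667, Mean Y = 26.8333
SD X = 14.613540, SD Y = 14.322670
Cov = 144.944444
r = 144.944444/(14.613540*14.322670) = 0.6925

r = 0.6925


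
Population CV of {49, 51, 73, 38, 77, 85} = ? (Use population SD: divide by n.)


Mean = 62.1667
SD = 17.0335
CV = (17.0335/62.1667)*100 = 27.3997%

CV = 27.3997%


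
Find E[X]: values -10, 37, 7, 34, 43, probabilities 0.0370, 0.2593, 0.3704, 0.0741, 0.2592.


E[X] = -10*0.0370 + 37*0.2593 + 7*0.3704 + 34*0.0741 + 43*0.2592
= -0.3700 + 9.5941 + 2.5928 + 2.5194 + 11.1456
= 25.4819

E[X] = 25.4819


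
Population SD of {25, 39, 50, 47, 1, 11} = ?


Mean = 28.8333
Variance = 331.4722
SD = sqrt(331.4722) = 18.2064

SD = 18.2064


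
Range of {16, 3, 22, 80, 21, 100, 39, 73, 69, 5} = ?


Max = 100, Min = 3
Range = 100 - 3 = 97

Range = 97


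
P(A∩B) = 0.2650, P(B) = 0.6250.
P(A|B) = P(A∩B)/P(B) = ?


P(A|B) = 0.2650/0.6250 = 0.4240

P(A|B) = 0.4240


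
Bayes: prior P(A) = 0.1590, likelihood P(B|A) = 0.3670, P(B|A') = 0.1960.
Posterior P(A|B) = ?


P(B) = P(B|A)*P(A) + P(B|A')*P(A')
= 0.3670*0.1590 + 0.1960*0.8410
= 0.058353 + 0.164836 = 0.223189
P(A|B) = 0.058353/0.223189 = 0.2615

P(A|B) = 0.2615


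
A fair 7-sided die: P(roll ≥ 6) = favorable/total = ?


Favorable outcomes (roll ≥ 6): 2
Total outcomes = 7
P = 2/7 = 0.2857

P = 0.2857


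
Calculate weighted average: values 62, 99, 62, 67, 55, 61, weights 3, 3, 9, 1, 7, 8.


Numerator = 62*3 + 99*3 + 62*9 + 67*1 + 55*7 + 61*8 = 1981
Denominator = 3 + 3 + 9 + 1 + 7 + 8 = 31
WM = 1981/31 = 63.9032

WM = 63.9032


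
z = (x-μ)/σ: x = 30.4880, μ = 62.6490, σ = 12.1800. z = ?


z = (30.4880 - 62.6490)/12.1800
= -32.1610/12.1800
= -2.6405

z = -2.6405


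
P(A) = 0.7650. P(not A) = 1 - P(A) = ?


P(not A) = 1 - 0.7650 = 0.2350

P(not A) = 0.2350


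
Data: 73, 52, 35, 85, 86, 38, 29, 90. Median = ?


Sorted: 29, 35, 38, 52, 73, 85, 86, 90
n = 8 (even)
Middle values: 52 and 73
Median = (52+73)/2 = 62.5000

Median = 62.5000


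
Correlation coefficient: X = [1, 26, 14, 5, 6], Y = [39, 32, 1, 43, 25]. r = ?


Mean X = 10.4000, Mean Y = 28.0000
SD X = 8.867920, SD Y = 14.832397
Cov = -41.200000
r = -41.200000/(8.867920*14.832397) = -0.3132

r = -0.3132


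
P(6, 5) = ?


P(6,5) = 6!/1!
= 720/1
= 720

P(6,5) = 720


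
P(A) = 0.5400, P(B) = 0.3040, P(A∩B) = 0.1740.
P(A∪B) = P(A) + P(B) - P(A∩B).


P(A∪B) = 0.5400 + 0.3040 - 0.1740
= 0.8440 - 0.1740
= 0.6700

P(A∪B) = 0.6700


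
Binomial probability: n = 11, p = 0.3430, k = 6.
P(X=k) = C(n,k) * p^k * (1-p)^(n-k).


C(11,6) = 462
p^6 = 0.001628
(1-p)^5 = 0.122413
P = 462 * 0.001628 * 0.122413 = 0.0921

P(X=6) = 0.0921


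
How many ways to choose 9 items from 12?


C(12,9) = 12!/(9! × 3!)
= 479001600/(362880 × 6)
= 220

C(12,9) = 220


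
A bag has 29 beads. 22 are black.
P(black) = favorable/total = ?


P = 22/29 = 0.7586

P = 0.7586


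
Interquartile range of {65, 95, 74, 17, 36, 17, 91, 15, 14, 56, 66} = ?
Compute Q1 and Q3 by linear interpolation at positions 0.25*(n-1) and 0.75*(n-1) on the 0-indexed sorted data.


Sorted: 14, 15, 17, 17, 36, 56, 65, 66, 74, 91, 95
Q1 (25th %ile) = 17.0000
Q3 (75th %ile) = 70.0000
IQR = 70.0000 - 17.0000 = 53.0000

IQR = 53.0000


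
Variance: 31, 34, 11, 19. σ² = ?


Mean = 23.7500
Squared deviations: 52.5625, 105.0625, 162.5625, 22.5625
Sum = 342.7500
Variance = 342.7500/4 = 85.6875

Variance = 85.6875


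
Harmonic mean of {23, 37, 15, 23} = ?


Sum of reciprocals = 1/23 + 1/37 + 1/15 + 1/23 = 0.180650
HM = 4/0.180650 = 22.1422

HM = 22.1422


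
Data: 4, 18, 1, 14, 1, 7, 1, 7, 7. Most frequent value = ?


Frequencies: 1:3, 4:1, 7:3, 14:1, 18:1
Max frequency = 3
Mode = 1, 7

Mode = 1, 7


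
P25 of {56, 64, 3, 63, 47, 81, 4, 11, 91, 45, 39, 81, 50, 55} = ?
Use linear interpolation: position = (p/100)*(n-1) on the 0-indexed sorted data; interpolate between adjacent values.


Sorted: 3, 4, 11, 39, 45, 47, 50, 55, 56, 63, 64, 81, 81, 91
n = 14
Index = 25/100 * 13 = 3.2500
Lower = data[3] = 39, Upper = data[4] = 45
P25 = 39 + 0.2500*(6) = 40.5000

P25 = 40.5000


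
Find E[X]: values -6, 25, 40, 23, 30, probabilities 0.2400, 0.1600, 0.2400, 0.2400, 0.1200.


E[X] = -6*0.2400 + 25*0.1600 + 40*0.2400 + 23*0.2400 + 30*0.1200
= -1.4400 + 4.0000 + 9.6000 + 5.5200 + 3.6000
= 21.2800

E[X] = 21.2800


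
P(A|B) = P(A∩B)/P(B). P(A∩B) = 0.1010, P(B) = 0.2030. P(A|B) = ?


P(A|B) = 0.1010/0.2030 = 0.4975

P(A|B) = 0.4975


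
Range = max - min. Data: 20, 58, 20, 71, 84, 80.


Max = 84, Min = 20
Range = 84 - 20 = 64

Range = 64


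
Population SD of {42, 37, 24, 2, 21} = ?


Mean = 25.2000
Variance = 195.7600
SD = sqrt(195.7600) = 13.9914

SD = 13.9914


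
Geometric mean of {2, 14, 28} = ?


Product = 2 × 14 × 28 = 784
GM = 784^(1/3) = 9.2209

GM = 9.2209


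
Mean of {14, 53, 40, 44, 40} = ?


Sum = 14 + 53 + 40 + 44 + 40 = 191
n = 5
Mean = 191/5 = 38.2000

Mean = 38.2000


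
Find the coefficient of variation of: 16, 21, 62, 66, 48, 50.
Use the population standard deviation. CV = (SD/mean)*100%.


Mean = 43.8333
SD = 19.0299
CV = (19.0299/43.8333)*100 = 43.4143%

CV = 43.4143%


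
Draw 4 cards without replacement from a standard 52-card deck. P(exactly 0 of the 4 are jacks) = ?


Hypergeometric: P(X=0) = C(4,0)·C(48,4) / C(52,4)
= 1 × 194580 / 270725
= 194580/270725 = 0.7187

P = 0.7187


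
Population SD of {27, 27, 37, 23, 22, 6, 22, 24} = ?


Mean = 23.5000
Variance = 64.7500
SD = sqrt(64.7500) = 8.0467

SD = 8.0467


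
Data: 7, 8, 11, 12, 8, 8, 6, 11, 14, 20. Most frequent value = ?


Frequencies: 6:1, 7:1, 8:3, 11:2, 12:1, 14:1, 20:1
Max frequency = 3
Mode = 8

Mode = 8


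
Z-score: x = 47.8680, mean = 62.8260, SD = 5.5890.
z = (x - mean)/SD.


z = (47.8680 - 62.8260)/5.5890
= -14.9580/5.5890
= -2.6763

z = -2.6763


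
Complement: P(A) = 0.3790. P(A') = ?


P(not A) = 1 - 0.3790 = 0.6210

P(not A) = 0.6210


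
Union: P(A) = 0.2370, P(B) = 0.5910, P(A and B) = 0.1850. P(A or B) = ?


P(A∪B) = 0.2370 + 0.5910 - 0.1850
= 0.8280 - 0.1850
= 0.6430

P(A∪B) = 0.6430


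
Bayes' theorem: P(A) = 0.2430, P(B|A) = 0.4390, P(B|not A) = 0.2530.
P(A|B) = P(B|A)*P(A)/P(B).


P(B) = P(B|A)*P(A) + P(B|A')*P(A')
= 0.4390*0.2430 + 0.2530*0.7570
= 0.106677 + 0.191521 = 0.298198
P(A|B) = 0.106677/0.298198 = 0.3577

P(A|B) = 0.3577
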